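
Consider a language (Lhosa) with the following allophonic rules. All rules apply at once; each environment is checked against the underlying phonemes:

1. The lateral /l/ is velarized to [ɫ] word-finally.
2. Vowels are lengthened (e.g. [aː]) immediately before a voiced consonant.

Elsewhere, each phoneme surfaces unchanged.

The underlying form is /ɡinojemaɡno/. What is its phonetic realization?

[ɡiːnoːjeːmaːɡno]

/ɡ/ (word-initial) is unaffected → [ɡ].
/i/ meets the environment for rule 2 (before a voiced consonant) → [iː].
/n/ (between /i/ and /o/) is unaffected → [n].
/o/ (between /n/ and /j/): before a voiced consonant, so rule 2 applies → [oː].
/j/ stays [j].
/e/ (between /j/ and /m/): before a voiced consonant, so rule 2 applies → [eː].
/m/ — not in any rule's target class → [m].
Rule 2 applies to /a/ (between /m/ and /ɡ/: before a voiced consonant) → [aː].
/ɡ/ (between /a/ and /n/) is unaffected → [ɡ].
/n/ — not in any rule's target class → [n].
/o/ (word-final) fails the environment for rule 2, so it stays [o].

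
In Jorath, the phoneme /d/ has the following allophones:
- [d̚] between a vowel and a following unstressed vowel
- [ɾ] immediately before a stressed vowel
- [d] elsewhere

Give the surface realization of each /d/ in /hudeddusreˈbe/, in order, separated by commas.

[d̚], [d], [d]

Occurrence 1 (position 3): between a vowel and a following unstressed vowel → [d̚].
Occurrence 2 (position 5): no conditioning environment matches → elsewhere allophone [d].
Occurrence 3 (position 6): no conditioning environment matches → elsewhere allophone [d].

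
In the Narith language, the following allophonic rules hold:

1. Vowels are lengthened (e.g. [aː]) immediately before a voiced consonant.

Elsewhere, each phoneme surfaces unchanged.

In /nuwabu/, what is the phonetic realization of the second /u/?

[u]

/u/ — word-final; rule 1 does not apply here → [u].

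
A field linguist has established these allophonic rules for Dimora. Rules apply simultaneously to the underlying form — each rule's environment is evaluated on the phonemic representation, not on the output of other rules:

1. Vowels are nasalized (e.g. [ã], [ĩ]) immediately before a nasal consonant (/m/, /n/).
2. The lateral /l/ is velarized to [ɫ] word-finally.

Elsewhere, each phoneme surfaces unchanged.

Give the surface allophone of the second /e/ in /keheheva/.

/e/ — between /h/ and /h/; rule 1 does not apply here → [e].

[e]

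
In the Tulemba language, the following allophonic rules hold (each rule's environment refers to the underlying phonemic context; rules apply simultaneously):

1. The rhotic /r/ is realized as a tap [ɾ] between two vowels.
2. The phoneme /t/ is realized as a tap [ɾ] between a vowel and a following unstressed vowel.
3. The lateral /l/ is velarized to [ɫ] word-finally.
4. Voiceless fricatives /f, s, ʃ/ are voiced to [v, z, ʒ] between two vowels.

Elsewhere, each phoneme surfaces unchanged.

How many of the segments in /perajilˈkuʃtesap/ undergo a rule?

Segments that undergo a rule: /r/ → [ɾ] (rule 1); /s/ → [z] (rule 4).
All other segments surface unchanged.

2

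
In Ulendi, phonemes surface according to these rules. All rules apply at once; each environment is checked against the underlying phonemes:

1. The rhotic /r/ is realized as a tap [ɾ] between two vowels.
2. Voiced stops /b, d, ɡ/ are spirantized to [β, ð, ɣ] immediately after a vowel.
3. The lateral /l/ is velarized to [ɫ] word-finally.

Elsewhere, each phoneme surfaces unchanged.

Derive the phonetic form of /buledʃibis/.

[buleðʃiβis]

/b/ (word-initial) fails the environment for rule 2, so it stays [b].
/u/ (between /b/ and /l/): no rule targets it → [u].
/l/ (between /u/ and /e/): rule 3 targets it, but not word-finally → unchanged [l].
/e/ (between /l/ and /d/): no rule targets it → [e].
Rule 2 applies to /d/ (between /e/ and /ʃ/: immediately after a vowel) → [ð].
/ʃ/ — not in any rule's target class → [ʃ].
/i/ (between /ʃ/ and /b/) is unaffected → [i].
Rule 2 applies to /b/ (between /i/ and /i/: immediately after a vowel) → [β].
/i/ (between /b/ and /s/): no rule targets it → [i].
/s/ stays [s].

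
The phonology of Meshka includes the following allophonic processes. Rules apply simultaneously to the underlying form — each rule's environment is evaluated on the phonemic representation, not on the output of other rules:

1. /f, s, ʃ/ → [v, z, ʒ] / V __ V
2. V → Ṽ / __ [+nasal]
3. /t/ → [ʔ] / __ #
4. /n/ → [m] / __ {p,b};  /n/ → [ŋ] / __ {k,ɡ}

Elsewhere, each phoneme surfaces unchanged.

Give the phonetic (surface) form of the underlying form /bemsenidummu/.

/b/ (word-initial) is unaffected → [b].
/e/ — between /b/ and /m/, before a nasal consonant — surfaces as [ẽ] (rule 2).
/m/ — not in any rule's target class → [m].
/s/ (between /m/ and /e/) fails the environment for rule 1, so it stays [s].
Rule 2 applies to /e/ (between /s/ and /n/: before a nasal consonant) → [ẽ].
/n/ — between /e/ and /i/; rule 4 does not apply here → [n].
/i/ — between /n/ and /d/; rule 2 does not apply here → [i].
/d/ (between /i/ and /u/) is unaffected → [d].
/u/ — between /d/ and /m/, before a nasal consonant — surfaces as [ũ] (rule 2).
/m/ (between /u/ and /m/) is unaffected → [m].
/m/ (between /m/ and /u/) is unaffected → [m].
/u/ (word-final) is in the target of rule 2 but the environment (before a nasal consonant) is not met → [u].

[bẽmsẽnidũmmu]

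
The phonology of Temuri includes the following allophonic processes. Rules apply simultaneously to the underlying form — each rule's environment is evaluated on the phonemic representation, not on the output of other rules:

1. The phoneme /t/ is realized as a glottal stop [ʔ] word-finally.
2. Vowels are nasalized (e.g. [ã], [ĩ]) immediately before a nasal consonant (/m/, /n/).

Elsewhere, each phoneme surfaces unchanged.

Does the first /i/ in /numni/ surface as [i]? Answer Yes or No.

Yes

/i/ (word-final): rule 2 targets it, but not before a nasal consonant → unchanged [i].
The actual realization is [i], which matches [i].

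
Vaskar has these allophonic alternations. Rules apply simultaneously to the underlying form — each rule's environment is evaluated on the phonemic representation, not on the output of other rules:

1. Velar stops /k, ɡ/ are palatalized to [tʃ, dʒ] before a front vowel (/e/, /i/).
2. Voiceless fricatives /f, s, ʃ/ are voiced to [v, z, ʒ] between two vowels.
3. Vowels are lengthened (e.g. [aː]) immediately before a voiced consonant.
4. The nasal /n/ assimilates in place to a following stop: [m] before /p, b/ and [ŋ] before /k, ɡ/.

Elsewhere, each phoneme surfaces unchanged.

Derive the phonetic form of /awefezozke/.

/a/ (word-initial): before a voiced consonant, so rule 3 applies → [aː].
/w/ stays [w].
/e/ (between /w/ and /f/): rule 3 targets it, but not before a voiced consonant → unchanged [e].
Rule 2 applies to /f/ (between /e/ and /e/: between two vowels) → [v].
/e/ (between /f/ and /z/): before a voiced consonant, so rule 3 applies → [eː].
/z/ stays [z].
/o/ (between /z/ and /z/): before a voiced consonant, so rule 3 applies → [oː].
/z/ (between /o/ and /k/) is unaffected → [z].
/k/ — between /z/ and /e/, before a front vowel — surfaces as [tʃ] (rule 1).
/e/ (word-final) fails the environment for rule 3, so it stays [e].

[aːweveːzoːztʃe]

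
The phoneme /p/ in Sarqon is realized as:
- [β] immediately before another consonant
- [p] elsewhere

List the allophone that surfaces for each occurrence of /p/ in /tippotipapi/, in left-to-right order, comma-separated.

[β], [p], [p], [p]

Occurrence 1 (position 3): immediately before another consonant → [β].
Occurrence 2 (position 4): no conditioning environment matches → elsewhere allophone [p].
Occurrence 3 (position 8): no conditioning environment matches → elsewhere allophone [p].
Occurrence 4 (position 10): no conditioning environment matches → elsewhere allophone [p].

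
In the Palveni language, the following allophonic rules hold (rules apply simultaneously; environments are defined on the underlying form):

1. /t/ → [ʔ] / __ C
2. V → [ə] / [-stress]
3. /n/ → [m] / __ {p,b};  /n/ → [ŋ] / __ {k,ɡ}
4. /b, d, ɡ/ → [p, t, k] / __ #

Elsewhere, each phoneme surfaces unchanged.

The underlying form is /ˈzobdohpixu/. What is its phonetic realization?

/z/ (word-initial): no rule targets it → [z].
/o/ (between /z/ and /b/) is in the target of rule 2 but the environment (in an unstressed syllable) is not met → [o].
/b/ — between /o/ and /d/; rule 4 does not apply here → [b].
/d/ — between /b/ and /o/; rule 4 does not apply here → [d].
/o/ (between /d/ and /h/): in an unstressed syllable, so rule 2 applies → [ə].
/h/ stays [h].
/p/ (between /h/ and /i/) is unaffected → [p].
/i/ (between /p/ and /x/) occurs in an unstressed syllable → [ə] by rule 2.
/x/ stays [x].
/u/ — word-final, in an unstressed syllable — surfaces as [ə] (rule 2).

[ˈzobdəhpəxə]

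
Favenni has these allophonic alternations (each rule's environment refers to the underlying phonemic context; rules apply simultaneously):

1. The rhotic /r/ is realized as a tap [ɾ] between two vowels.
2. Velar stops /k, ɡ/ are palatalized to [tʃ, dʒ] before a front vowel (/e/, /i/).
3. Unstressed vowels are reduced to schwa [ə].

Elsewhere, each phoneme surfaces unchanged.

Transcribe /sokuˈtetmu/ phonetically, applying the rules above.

[səkəˈtetmə]

/s/ (word-initial): no rule targets it → [s].
/o/ (between /s/ and /k/) occurs in an unstressed syllable → [ə] by rule 3.
/k/ (between /o/ and /u/) is in the target of rule 2 but the environment (before a front vowel) is not met → [k].
/u/ meets the environment for rule 3 (in an unstressed syllable) → [ə].
/t/ stays [t].
/e/ (between /t/ and /t/): rule 3 targets it, but not in an unstressed syllable → unchanged [e].
/t/ (between /e/ and /m/) is unaffected → [t].
/m/ (between /t/ and /u/) is unaffected → [m].
/u/ meets the environment for rule 3 (in an unstressed syllable) → [ə].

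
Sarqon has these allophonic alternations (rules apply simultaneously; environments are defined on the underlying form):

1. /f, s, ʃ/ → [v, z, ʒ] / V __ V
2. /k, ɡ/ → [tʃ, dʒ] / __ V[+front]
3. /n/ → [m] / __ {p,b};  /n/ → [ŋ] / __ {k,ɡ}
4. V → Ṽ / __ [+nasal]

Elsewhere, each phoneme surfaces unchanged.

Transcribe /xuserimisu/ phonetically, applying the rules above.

/x/ (word-initial): no rule targets it → [x].
/u/ (between /x/ and /s/) fails the environment for rule 4, so it stays [u].
Rule 1 applies to /s/ (between /u/ and /e/: between two vowels) → [z].
/e/ (between /s/ and /r/) is in the target of rule 4 but the environment (before a nasal consonant) is not met → [e].
/r/ — not in any rule's target class → [r].
/i/ (between /r/ and /m/) occurs before a nasal consonant → [ĩ] by rule 4.
/m/ stays [m].
/i/ (between /m/ and /s/): rule 4 targets it, but not before a nasal consonant → unchanged [i].
/s/ — between /i/ and /u/, between two vowels — surfaces as [z] (rule 1).
/u/ (word-final) is in the target of rule 4 but the environment (before a nasal consonant) is not met → [u].

[xuzerĩmizu]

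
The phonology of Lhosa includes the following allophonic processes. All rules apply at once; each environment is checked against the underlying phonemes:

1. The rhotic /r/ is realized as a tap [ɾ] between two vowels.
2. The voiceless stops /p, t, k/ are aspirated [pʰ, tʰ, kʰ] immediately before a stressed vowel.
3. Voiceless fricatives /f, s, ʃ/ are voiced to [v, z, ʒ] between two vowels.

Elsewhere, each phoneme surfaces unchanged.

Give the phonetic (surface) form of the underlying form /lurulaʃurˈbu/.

[luɾulaʒurˈbu]

/l/ — not in any rule's target class → [l].
/u/ (between /l/ and /r/): no rule targets it → [u].
/r/ — between /u/ and /u/, between two vowels — surfaces as [ɾ] (rule 1).
/u/ (between /r/ and /l/) is unaffected → [u].
/l/ (between /u/ and /a/): no rule targets it → [l].
/a/ (between /l/ and /ʃ/): no rule targets it → [a].
/ʃ/ — between /a/ and /u/, between two vowels — surfaces as [ʒ] (rule 3).
/u/ (between /ʃ/ and /r/) is unaffected → [u].
/r/ (between /u/ and /b/): rule 1 targets it, but not between two vowels → unchanged [r].
/b/ — not in any rule's target class → [b].
/u/ stays [u].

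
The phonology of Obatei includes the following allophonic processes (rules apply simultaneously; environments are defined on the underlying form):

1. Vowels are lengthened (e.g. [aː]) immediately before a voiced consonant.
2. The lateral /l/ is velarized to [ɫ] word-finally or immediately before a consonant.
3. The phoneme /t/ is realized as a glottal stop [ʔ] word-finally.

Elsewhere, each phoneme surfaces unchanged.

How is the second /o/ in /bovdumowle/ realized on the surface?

/o/ meets the environment for rule 1 (before a voiced consonant) → [oː].

[oː]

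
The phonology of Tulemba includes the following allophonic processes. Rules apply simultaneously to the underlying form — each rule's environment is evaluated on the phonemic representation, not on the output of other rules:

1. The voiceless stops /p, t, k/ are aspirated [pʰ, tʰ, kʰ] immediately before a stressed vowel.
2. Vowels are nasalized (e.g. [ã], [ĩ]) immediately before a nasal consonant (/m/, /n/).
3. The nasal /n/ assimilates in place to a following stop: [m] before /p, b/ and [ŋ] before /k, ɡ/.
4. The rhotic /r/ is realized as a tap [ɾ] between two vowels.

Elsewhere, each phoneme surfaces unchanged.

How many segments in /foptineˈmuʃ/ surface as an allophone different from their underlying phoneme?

2

Segments that undergo a rule: /i/ → [ĩ] (rule 2); /e/ → [ẽ] (rule 2).
All other segments surface unchanged.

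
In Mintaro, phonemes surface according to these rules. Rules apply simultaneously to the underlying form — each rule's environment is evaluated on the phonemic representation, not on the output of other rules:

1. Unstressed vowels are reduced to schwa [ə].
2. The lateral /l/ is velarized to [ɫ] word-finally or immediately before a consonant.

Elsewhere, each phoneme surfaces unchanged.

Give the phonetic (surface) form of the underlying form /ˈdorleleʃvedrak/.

/d/ (word-initial) is unaffected → [d].
/o/ (between /d/ and /r/) fails the environment for rule 1, so it stays [o].
/r/ (between /o/ and /l/) is unaffected → [r].
/l/ (between /r/ and /e/): rule 2 targets it, but not word-finally or immediately before a consonant → unchanged [l].
/e/ (between /l/ and /l/) occurs in an unstressed syllable → [ə] by rule 1.
/l/ (between /e/ and /e/): rule 2 targets it, but not word-finally or immediately before a consonant → unchanged [l].
/e/ (between /l/ and /ʃ/) occurs in an unstressed syllable → [ə] by rule 1.
/ʃ/ — not in any rule's target class → [ʃ].
/v/ (between /ʃ/ and /e/): no rule targets it → [v].
/e/ (between /v/ and /d/): in an unstressed syllable, so rule 1 applies → [ə].
/d/ (between /e/ and /r/) is unaffected → [d].
/r/ (between /d/ and /a/) is unaffected → [r].
/a/ — between /r/ and /k/, in an unstressed syllable — surfaces as [ə] (rule 1).
/k/ (word-final) is unaffected → [k].

[ˈdorlələʃvədrək]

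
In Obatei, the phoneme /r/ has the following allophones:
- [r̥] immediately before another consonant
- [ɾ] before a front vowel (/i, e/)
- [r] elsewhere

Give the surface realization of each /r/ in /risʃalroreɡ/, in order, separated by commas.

Occurrence 1 (position 1): before a front vowel (/i, e/) → [ɾ].
Occurrence 2 (position 7): no conditioning environment matches → elsewhere allophone [r].
Occurrence 3 (position 9): before a front vowel (/i, e/) → [ɾ].

[ɾ], [r], [ɾ]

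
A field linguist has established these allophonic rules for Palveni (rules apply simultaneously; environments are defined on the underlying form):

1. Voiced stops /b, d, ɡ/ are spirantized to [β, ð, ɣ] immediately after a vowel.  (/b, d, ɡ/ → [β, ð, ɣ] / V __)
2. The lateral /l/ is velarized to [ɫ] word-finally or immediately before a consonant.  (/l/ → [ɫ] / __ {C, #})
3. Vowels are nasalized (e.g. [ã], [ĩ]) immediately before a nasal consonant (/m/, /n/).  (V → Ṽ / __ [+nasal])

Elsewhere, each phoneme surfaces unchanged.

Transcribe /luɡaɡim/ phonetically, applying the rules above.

/l/ (word-initial) is in the target of rule 2 but the environment (word-finally or immediately before a consonant) is not met → [l].
/u/ (between /l/ and /ɡ/): rule 3 targets it, but not before a nasal consonant → unchanged [u].
/ɡ/ meets the environment for rule 1 (immediately after a vowel) → [ɣ].
/a/ (between /ɡ/ and /ɡ/): rule 3 targets it, but not before a nasal consonant → unchanged [a].
/ɡ/ (between /a/ and /i/): immediately after a vowel, so rule 1 applies → [ɣ].
Rule 3 applies to /i/ (between /ɡ/ and /m/: before a nasal consonant) → [ĩ].
/m/ (word-final) is unaffected → [m].

[luɣaɣĩm]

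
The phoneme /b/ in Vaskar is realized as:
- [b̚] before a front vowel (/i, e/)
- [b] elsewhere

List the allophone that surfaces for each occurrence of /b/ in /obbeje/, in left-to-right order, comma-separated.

Occurrence 1 (position 2): no conditioning environment matches → elsewhere allophone [b].
Occurrence 2 (position 3): before a front vowel (/i, e/) → [b̚].

[b], [b̚]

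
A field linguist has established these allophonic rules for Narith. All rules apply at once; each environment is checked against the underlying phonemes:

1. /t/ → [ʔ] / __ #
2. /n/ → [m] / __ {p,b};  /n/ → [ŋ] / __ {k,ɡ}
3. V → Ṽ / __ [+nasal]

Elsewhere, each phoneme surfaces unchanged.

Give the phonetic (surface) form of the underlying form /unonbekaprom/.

[ũnõmbekaprõm]

/u/ — word-initial, before a nasal consonant — surfaces as [ũ] (rule 3).
/n/ — between /u/ and /o/; rule 2 does not apply here → [n].
/o/ meets the environment for rule 3 (before a nasal consonant) → [õ].
/n/ meets the environment for rule 2 (before a labial or velar stop) → [m].
/e/ (between /b/ and /k/): rule 3 targets it, but not before a nasal consonant → unchanged [e].
/a/ (between /k/ and /p/): rule 3 targets it, but not before a nasal consonant → unchanged [a].
/o/ — between /r/ and /m/, before a nasal consonant — surfaces as [õ] (rule 3).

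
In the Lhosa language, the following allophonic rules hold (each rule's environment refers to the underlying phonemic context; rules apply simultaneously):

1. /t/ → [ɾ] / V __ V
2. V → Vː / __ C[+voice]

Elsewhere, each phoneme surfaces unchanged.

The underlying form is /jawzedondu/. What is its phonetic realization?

[jaːwzeːdoːndu]

/a/ (between /j/ and /w/): before a voiced consonant, so rule 2 applies → [aː].
/e/ (between /z/ and /d/) occurs before a voiced consonant → [eː] by rule 2.
/o/ (between /d/ and /n/): before a voiced consonant, so rule 2 applies → [oː].
/u/ — word-final; rule 2 does not apply here → [u].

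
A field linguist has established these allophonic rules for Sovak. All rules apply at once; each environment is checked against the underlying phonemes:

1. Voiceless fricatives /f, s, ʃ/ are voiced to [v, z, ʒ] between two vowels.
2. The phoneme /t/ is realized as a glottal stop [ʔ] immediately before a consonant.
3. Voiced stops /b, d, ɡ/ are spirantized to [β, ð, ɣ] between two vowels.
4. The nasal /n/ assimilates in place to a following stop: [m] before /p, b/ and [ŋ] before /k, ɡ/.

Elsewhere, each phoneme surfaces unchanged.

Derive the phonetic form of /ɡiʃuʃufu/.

[ɡiʒuʒuvu]

/ɡ/ (word-initial) is in the target of rule 3 but the environment (between two vowels) is not met → [ɡ].
/ʃ/ (between /i/ and /u/): between two vowels, so rule 1 applies → [ʒ].
/ʃ/ meets the environment for rule 1 (between two vowels) → [ʒ].
/f/ meets the environment for rule 1 (between two vowels) → [v].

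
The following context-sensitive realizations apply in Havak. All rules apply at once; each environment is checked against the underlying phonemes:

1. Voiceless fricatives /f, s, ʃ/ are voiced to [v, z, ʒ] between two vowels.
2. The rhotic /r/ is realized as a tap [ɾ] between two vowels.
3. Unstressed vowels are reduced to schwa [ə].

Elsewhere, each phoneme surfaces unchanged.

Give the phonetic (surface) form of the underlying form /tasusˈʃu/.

[təzəsˈʃu]

/t/ (word-initial) is unaffected → [t].
/a/ (between /t/ and /s/) occurs in an unstressed syllable → [ə] by rule 3.
Rule 1 applies to /s/ (between /a/ and /u/: between two vowels) → [z].
/u/ — between /s/ and /s/, in an unstressed syllable — surfaces as [ə] (rule 3).
/s/ (between /u/ and /ʃ/) is in the target of rule 1 but the environment (between two vowels) is not met → [s].
/ʃ/ (between /s/ and /u/): rule 1 targets it, but not between two vowels → unchanged [ʃ].
/u/ (word-final) is in the target of rule 3 but the environment (in an unstressed syllable) is not met → [u].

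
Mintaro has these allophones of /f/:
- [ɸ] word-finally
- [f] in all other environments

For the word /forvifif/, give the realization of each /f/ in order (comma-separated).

[f], [f], [ɸ]

Occurrence 1 (position 1): no conditioning environment matches → elsewhere allophone [f].
Occurrence 2 (position 6): no conditioning environment matches → elsewhere allophone [f].
Occurrence 3 (position 8): word-finally → [ɸ].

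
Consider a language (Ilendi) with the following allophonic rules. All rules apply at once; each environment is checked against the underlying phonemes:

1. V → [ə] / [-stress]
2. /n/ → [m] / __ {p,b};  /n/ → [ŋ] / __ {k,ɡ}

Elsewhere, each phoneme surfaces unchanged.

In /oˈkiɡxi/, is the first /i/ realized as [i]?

/i/ (between /k/ and /ɡ/) fails the environment for rule 1, so it stays [i].
The actual realization is [i], which matches [i].

Yes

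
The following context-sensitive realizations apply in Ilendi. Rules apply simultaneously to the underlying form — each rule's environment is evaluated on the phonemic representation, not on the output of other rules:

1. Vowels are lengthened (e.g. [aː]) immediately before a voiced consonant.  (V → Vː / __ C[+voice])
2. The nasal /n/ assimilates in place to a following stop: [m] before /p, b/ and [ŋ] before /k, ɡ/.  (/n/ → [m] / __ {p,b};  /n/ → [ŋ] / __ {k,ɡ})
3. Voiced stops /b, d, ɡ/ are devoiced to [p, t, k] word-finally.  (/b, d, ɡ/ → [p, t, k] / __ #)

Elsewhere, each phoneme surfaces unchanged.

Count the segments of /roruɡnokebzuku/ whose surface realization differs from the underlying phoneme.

Segments that undergo a rule: /o/ → [oː] (rule 1); /u/ → [uː] (rule 1); /e/ → [eː] (rule 1).
All other segments surface unchanged.

3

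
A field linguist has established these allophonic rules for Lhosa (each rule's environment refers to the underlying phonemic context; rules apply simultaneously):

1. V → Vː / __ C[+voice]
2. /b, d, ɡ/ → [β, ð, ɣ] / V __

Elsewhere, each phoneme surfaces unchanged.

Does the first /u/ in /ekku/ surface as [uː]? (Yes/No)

No

/u/ — word-final; rule 1 does not apply here → [u].
The actual realization is [u], not [uː].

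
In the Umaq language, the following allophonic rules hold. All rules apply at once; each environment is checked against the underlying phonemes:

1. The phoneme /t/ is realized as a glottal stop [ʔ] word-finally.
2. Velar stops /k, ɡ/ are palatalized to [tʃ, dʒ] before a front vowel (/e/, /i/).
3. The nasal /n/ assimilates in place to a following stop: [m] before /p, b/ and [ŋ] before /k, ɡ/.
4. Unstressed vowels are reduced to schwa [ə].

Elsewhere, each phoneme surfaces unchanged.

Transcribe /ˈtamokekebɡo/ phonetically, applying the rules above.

[ˈtamətʃətʃəbɡə]

/t/ (word-initial) fails the environment for rule 1, so it stays [t].
/a/ (between /t/ and /m/) is in the target of rule 4 but the environment (in an unstressed syllable) is not met → [a].
/m/ — not in any rule's target class → [m].
/o/ — between /m/ and /k/, in an unstressed syllable — surfaces as [ə] (rule 4).
/k/ (between /o/ and /e/) occurs before a front vowel → [tʃ] by rule 2.
/e/ (between /k/ and /k/): in an unstressed syllable, so rule 4 applies → [ə].
/k/ (between /e/ and /e/) occurs before a front vowel → [tʃ] by rule 2.
/e/ — between /k/ and /b/, in an unstressed syllable — surfaces as [ə] (rule 4).
/b/ stays [b].
/ɡ/ (between /b/ and /o/) fails the environment for rule 2, so it stays [ɡ].
/o/ meets the environment for rule 4 (in an unstressed syllable) → [ə].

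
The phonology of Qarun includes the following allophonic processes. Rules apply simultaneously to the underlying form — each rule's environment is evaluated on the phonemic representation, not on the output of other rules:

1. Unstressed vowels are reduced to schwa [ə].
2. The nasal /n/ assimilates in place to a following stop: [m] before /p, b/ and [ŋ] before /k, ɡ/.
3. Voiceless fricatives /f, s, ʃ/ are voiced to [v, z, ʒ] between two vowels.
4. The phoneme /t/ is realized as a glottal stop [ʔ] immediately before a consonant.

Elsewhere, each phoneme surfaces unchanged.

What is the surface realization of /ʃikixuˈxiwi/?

[ʃəkəxəˈxiwə]

/ʃ/ — word-initial; rule 3 does not apply here → [ʃ].
Rule 1 applies to /i/ (between /ʃ/ and /k/: in an unstressed syllable) → [ə].
/k/ (between /i/ and /i/) is unaffected → [k].
/i/ (between /k/ and /x/): in an unstressed syllable, so rule 1 applies → [ə].
/x/ — not in any rule's target class → [x].
/u/ (between /x/ and /x/) occurs in an unstressed syllable → [ə] by rule 1.
/x/ stays [x].
/i/ (between /x/ and /w/): rule 1 targets it, but not in an unstressed syllable → unchanged [i].
/w/ (between /i/ and /i/) is unaffected → [w].
/i/ meets the environment for rule 1 (in an unstressed syllable) → [ə].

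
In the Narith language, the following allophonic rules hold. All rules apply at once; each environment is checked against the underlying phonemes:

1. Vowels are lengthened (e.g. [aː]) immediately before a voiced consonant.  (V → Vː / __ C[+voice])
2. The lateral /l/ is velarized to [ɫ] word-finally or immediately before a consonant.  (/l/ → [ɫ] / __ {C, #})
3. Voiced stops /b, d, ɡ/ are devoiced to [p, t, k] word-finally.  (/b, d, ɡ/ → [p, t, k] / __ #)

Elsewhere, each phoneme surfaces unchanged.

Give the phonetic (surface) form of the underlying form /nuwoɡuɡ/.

/n/ stays [n].
Rule 1 applies to /u/ (between /n/ and /w/: before a voiced consonant) → [uː].
/w/ stays [w].
/o/ meets the environment for rule 1 (before a voiced consonant) → [oː].
/ɡ/ — between /o/ and /u/; rule 3 does not apply here → [ɡ].
/u/ (between /ɡ/ and /ɡ/): before a voiced consonant, so rule 1 applies → [uː].
Rule 3 applies to /ɡ/ (word-final: word-finally) → [k].

[nuːwoːɡuːk]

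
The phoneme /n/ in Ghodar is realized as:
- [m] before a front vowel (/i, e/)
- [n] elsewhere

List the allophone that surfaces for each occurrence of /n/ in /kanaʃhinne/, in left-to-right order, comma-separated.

[n], [n], [m]

Occurrence 1 (position 3): no conditioning environment matches → elsewhere allophone [n].
Occurrence 2 (position 8): no conditioning environment matches → elsewhere allophone [n].
Occurrence 3 (position 9): before a front vowel (/i, e/) → [m].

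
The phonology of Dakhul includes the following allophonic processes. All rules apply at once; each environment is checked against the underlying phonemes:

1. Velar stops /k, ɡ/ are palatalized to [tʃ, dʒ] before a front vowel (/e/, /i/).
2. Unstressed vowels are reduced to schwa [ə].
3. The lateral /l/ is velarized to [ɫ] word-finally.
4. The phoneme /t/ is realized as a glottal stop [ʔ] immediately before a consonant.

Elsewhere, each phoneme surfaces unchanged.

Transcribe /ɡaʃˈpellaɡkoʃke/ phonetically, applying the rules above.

[ɡəʃˈpelləɡkəʃtʃə]

/ɡ/ (word-initial) is in the target of rule 1 but the environment (before a front vowel) is not met → [ɡ].
Rule 2 applies to /a/ (between /ɡ/ and /ʃ/: in an unstressed syllable) → [ə].
/ʃ/ stays [ʃ].
/p/ — not in any rule's target class → [p].
/e/ (between /p/ and /l/) is in the target of rule 2 but the environment (in an unstressed syllable) is not met → [e].
/l/ (between /e/ and /l/): rule 3 targets it, but not word-finally → unchanged [l].
/l/ — between /l/ and /a/; rule 3 does not apply here → [l].
/a/ meets the environment for rule 2 (in an unstressed syllable) → [ə].
/ɡ/ (between /a/ and /k/) is in the target of rule 1 but the environment (before a front vowel) is not met → [ɡ].
/k/ (between /ɡ/ and /o/): rule 1 targets it, but not before a front vowel → unchanged [k].
/o/ (between /k/ and /ʃ/) occurs in an unstressed syllable → [ə] by rule 2.
/ʃ/ (between /o/ and /k/): no rule targets it → [ʃ].
/k/ meets the environment for rule 1 (before a front vowel) → [tʃ].
/e/ (word-final): in an unstressed syllable, so rule 2 applies → [ə].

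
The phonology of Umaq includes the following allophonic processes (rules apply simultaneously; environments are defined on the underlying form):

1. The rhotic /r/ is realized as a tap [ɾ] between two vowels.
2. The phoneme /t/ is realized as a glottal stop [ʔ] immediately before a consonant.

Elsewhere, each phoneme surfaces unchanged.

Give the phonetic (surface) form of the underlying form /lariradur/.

[laɾiɾadur]

/l/ — not in any rule's target class → [l].
/a/ stays [a].
/r/ meets the environment for rule 1 (between two vowels) → [ɾ].
/i/ (between /r/ and /r/): no rule targets it → [i].
/r/ meets the environment for rule 1 (between two vowels) → [ɾ].
/a/ (between /r/ and /d/) is unaffected → [a].
/d/ (between /a/ and /u/): no rule targets it → [d].
/u/ stays [u].
/r/ (word-final) is in the target of rule 1 but the environment (between two vowels) is not met → [r].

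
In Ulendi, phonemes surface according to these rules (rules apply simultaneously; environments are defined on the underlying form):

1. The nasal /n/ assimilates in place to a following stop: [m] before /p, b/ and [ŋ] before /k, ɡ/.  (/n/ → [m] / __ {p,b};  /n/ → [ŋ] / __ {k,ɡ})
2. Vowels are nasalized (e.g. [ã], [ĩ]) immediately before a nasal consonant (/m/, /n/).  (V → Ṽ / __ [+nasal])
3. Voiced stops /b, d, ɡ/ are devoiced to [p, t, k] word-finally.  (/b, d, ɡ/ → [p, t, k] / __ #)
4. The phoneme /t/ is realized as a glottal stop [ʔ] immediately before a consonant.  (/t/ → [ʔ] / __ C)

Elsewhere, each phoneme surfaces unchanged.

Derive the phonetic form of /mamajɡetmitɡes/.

/a/ (between /m/ and /m/): before a nasal consonant, so rule 2 applies → [ã].
/a/ — between /m/ and /j/; rule 2 does not apply here → [a].
/ɡ/ (between /j/ and /e/) is in the target of rule 3 but the environment (word-finally) is not met → [ɡ].
/e/ — between /ɡ/ and /t/; rule 2 does not apply here → [e].
/t/ (between /e/ and /m/): immediately before a consonant, so rule 4 applies → [ʔ].
/i/ — between /m/ and /t/; rule 2 does not apply here → [i].
/t/ — between /i/ and /ɡ/, immediately before a consonant — surfaces as [ʔ] (rule 4).
/ɡ/ (between /t/ and /e/): rule 3 targets it, but not word-finally → unchanged [ɡ].
/e/ (between /ɡ/ and /s/) fails the environment for rule 2, so it stays [e].

[mãmajɡeʔmiʔɡes]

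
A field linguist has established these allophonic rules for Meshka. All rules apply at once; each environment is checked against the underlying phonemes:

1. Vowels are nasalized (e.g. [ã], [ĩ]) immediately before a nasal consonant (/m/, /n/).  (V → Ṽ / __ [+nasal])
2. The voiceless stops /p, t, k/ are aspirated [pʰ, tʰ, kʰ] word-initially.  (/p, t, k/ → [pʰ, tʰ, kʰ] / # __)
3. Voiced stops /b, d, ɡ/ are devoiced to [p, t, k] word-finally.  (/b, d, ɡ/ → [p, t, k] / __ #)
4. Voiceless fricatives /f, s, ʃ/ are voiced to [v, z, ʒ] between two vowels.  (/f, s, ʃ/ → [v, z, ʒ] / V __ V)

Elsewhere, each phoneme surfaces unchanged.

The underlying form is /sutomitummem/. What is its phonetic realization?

[sutõmitũmmẽm]

/s/ (word-initial) is in the target of rule 4 but the environment (between two vowels) is not met → [s].
/u/ (between /s/ and /t/) is in the target of rule 1 but the environment (before a nasal consonant) is not met → [u].
/t/ (between /u/ and /o/) fails the environment for rule 2, so it stays [t].
Rule 1 applies to /o/ (between /t/ and /m/: before a nasal consonant) → [õ].
/m/ stays [m].
/i/ (between /m/ and /t/) fails the environment for rule 1, so it stays [i].
/t/ — between /i/ and /u/; rule 2 does not apply here → [t].
/u/ (between /t/ and /m/): before a nasal consonant, so rule 1 applies → [ũ].
/m/ stays [m].
/m/ — not in any rule's target class → [m].
Rule 1 applies to /e/ (between /m/ and /m/: before a nasal consonant) → [ẽ].
/m/ stays [m].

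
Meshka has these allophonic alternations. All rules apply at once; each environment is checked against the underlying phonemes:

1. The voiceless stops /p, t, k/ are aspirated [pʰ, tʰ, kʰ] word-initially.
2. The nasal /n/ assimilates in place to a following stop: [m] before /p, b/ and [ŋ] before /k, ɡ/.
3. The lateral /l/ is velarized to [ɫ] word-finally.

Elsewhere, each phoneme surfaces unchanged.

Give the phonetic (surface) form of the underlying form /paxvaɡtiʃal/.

[pʰaxvaɡtiʃaɫ]

/p/ — word-initial, word-initially — surfaces as [pʰ] (rule 1).
/t/ (between /ɡ/ and /i/): rule 1 targets it, but not word-initially → unchanged [t].
/l/ (word-final): word-finally, so rule 3 applies → [ɫ].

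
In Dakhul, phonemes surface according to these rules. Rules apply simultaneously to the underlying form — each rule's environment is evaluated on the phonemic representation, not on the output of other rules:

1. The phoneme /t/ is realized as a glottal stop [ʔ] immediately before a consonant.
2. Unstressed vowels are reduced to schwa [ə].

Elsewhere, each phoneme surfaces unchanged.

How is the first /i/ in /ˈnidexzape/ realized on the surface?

/i/ — between /n/ and /d/; rule 2 does not apply here → [i].

[i]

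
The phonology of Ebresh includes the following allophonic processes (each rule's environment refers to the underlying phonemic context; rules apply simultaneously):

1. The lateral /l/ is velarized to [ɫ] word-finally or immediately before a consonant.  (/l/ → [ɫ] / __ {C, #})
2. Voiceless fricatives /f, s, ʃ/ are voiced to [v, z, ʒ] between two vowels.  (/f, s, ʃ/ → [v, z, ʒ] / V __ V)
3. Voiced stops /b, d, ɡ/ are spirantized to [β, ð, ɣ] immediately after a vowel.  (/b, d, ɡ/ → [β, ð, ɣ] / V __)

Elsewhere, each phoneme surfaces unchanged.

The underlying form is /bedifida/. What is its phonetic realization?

/b/ — word-initial; rule 3 does not apply here → [b].
/e/ (between /b/ and /d/): no rule targets it → [e].
/d/ meets the environment for rule 3 (immediately after a vowel) → [ð].
/i/ (between /d/ and /f/) is unaffected → [i].
/f/ — between /i/ and /i/, between two vowels — surfaces as [v] (rule 2).
/i/ — not in any rule's target class → [i].
/d/ — between /i/ and /a/, immediately after a vowel — surfaces as [ð] (rule 3).
/a/ (word-final): no rule targets it → [a].

[beðiviða]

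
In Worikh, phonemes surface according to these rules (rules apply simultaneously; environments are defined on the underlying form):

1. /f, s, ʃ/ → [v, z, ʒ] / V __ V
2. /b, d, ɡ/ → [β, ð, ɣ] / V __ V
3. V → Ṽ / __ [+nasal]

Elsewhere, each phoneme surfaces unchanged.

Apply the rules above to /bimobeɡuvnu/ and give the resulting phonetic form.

[bĩmoβeɣuvnu]

/b/ (word-initial) fails the environment for rule 2, so it stays [b].
/i/ meets the environment for rule 3 (before a nasal consonant) → [ĩ].
/m/ (between /i/ and /o/) is unaffected → [m].
/o/ (between /m/ and /b/): rule 3 targets it, but not before a nasal consonant → unchanged [o].
/b/ (between /o/ and /e/) occurs between two vowels → [β] by rule 2.
/e/ (between /b/ and /ɡ/) fails the environment for rule 3, so it stays [e].
/ɡ/ (between /e/ and /u/) occurs between two vowels → [ɣ] by rule 2.
/u/ (between /ɡ/ and /v/) is in the target of rule 3 but the environment (before a nasal consonant) is not met → [u].
/v/ (between /u/ and /n/): no rule targets it → [v].
/n/ — not in any rule's target class → [n].
/u/ (word-final) is in the target of rule 3 but the environment (before a nasal consonant) is not met → [u].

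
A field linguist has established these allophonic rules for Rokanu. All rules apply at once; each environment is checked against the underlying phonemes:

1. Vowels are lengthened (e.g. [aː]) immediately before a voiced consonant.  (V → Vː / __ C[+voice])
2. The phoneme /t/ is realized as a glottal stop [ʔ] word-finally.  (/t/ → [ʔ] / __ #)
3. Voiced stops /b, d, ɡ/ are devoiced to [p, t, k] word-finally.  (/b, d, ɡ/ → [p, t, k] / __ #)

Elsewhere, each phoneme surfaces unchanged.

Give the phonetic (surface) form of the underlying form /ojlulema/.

[oːjluːleːma]

Rule 1 applies to /o/ (word-initial: before a voiced consonant) → [oː].
/u/ (between /l/ and /l/) occurs before a voiced consonant → [uː] by rule 1.
/e/ — between /l/ and /m/, before a voiced consonant — surfaces as [eː] (rule 1).
/a/ (word-final) fails the environment for rule 1, so it stays [a].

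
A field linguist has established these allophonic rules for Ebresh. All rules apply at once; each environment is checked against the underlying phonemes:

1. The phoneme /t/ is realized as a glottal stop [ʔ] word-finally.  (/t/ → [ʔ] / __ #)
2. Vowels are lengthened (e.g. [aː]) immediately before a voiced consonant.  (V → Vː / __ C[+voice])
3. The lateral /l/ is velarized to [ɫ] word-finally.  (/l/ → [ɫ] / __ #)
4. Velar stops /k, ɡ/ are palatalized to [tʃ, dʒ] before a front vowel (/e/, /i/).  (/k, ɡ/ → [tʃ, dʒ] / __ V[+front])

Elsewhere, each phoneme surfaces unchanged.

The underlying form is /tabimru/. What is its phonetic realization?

/t/ (word-initial): rule 1 targets it, but not word-finally → unchanged [t].
/a/ (between /t/ and /b/) occurs before a voiced consonant → [aː] by rule 2.
/b/ stays [b].
/i/ (between /b/ and /m/) occurs before a voiced consonant → [iː] by rule 2.
/m/ (between /i/ and /r/): no rule targets it → [m].
/r/ (between /m/ and /u/) is unaffected → [r].
/u/ (word-final) fails the environment for rule 2, so it stays [u].

[taːbiːmru]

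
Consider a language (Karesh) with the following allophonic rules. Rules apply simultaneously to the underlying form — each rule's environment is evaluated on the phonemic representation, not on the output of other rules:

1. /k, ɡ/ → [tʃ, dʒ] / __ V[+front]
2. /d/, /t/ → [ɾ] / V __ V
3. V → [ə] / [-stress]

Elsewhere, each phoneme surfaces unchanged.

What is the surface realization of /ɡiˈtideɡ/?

[dʒəˈɾiɾəɡ]

/ɡ/ — word-initial, before a front vowel — surfaces as [dʒ] (rule 1).
/i/ (between /ɡ/ and /t/) occurs in an unstressed syllable → [ə] by rule 3.
/t/ meets the environment for rule 2 (between two vowels) → [ɾ].
/i/ (between /t/ and /d/) fails the environment for rule 3, so it stays [i].
/d/ meets the environment for rule 2 (between two vowels) → [ɾ].
/e/ (between /d/ and /ɡ/) occurs in an unstressed syllable → [ə] by rule 3.
/ɡ/ (word-final) is in the target of rule 1 but the environment (before a front vowel) is not met → [ɡ].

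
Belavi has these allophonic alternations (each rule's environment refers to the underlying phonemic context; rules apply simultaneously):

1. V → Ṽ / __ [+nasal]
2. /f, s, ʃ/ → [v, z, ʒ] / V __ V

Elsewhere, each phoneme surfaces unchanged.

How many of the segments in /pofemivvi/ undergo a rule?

2

Segments that undergo a rule: /f/ → [v] (rule 2); /e/ → [ẽ] (rule 1).
All other segments surface unchanged.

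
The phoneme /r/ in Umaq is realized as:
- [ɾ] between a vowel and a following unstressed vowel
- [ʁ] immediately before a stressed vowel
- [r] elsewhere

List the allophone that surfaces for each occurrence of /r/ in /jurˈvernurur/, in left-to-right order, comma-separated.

Occurrence 1 (position 3): no conditioning environment matches → elsewhere allophone [r].
Occurrence 2 (position 6): no conditioning environment matches → elsewhere allophone [r].
Occurrence 3 (position 9): between a vowel and a following unstressed vowel → [ɾ].
Occurrence 4 (position 11): no conditioning environment matches → elsewhere allophone [r].

[r], [r], [ɾ], [r]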